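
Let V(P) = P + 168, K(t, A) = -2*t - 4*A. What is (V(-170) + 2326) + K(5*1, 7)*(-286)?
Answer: 13192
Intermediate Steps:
K(t, A) = -4*A - 2*t
V(P) = 168 + P
(V(-170) + 2326) + K(5*1, 7)*(-286) = ((168 - 170) + 2326) + (-4*7 - 10)*(-286) = (-2 + 2326) + (-28 - 2*5)*(-286) = 2324 + (-28 - 10)*(-286) = 2324 - 38*(-286) = 2324 + 10868 = 13192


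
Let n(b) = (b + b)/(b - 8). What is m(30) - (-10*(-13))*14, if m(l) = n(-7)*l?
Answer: -1792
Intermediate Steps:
n(b) = 2*b/(-8 + b) (n(b) = (2*b)/(-8 + b) = 2*b/(-8 + b))
m(l) = 14*l/15 (m(l) = (2*(-7)/(-8 - 7))*l = (2*(-7)/(-15))*l = (2*(-7)*(-1/15))*l = 14*l/15)
m(30) - (-10*(-13))*14 = (14/15)*30 - (-10*(-13))*14 = 28 - 130*14 = 28 - 1*1820 = 28 - 1820 = -1792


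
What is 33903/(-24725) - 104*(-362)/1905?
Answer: 173252317/9420225 ≈ 18.392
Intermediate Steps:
33903/(-24725) - 104*(-362)/1905 = 33903*(-1/24725) + 37648*(1/1905) = -33903/24725 + 37648/1905 = 173252317/9420225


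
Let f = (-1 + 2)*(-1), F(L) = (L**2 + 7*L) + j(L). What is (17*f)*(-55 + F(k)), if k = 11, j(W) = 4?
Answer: -2499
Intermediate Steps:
F(L) = 4 + L**2 + 7*L (F(L) = (L**2 + 7*L) + 4 = 4 + L**2 + 7*L)
f = -1 (f = 1*(-1) = -1)
(17*f)*(-55 + F(k)) = (17*(-1))*(-55 + (4 + 11**2 + 7*11)) = -17*(-55 + (4 + 121 + 77)) = -17*(-55 + 202) = -17*147 = -2499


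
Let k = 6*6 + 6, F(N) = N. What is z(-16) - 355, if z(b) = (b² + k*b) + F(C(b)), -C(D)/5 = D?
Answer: -691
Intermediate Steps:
C(D) = -5*D
k = 42 (k = 36 + 6 = 42)
z(b) = b² + 37*b (z(b) = (b² + 42*b) - 5*b = b² + 37*b)
z(-16) - 355 = -16*(37 - 16) - 355 = -16*21 - 355 = -336 - 355 = -691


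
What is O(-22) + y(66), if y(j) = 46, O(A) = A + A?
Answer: 2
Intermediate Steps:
O(A) = 2*A
O(-22) + y(66) = 2*(-22) + 46 = -44 + 46 = 2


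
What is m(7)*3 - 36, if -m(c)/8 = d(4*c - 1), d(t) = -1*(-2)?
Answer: -84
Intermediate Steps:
d(t) = 2
m(c) = -16 (m(c) = -8*2 = -16)
m(7)*3 - 36 = -16*3 - 36 = -48 - 36 = -84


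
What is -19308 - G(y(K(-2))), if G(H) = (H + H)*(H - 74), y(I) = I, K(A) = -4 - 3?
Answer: -20442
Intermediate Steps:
K(A) = -7
G(H) = 2*H*(-74 + H) (G(H) = (2*H)*(-74 + H) = 2*H*(-74 + H))
-19308 - G(y(K(-2))) = -19308 - 2*(-7)*(-74 - 7) = -19308 - 2*(-7)*(-81) = -19308 - 1*1134 = -19308 - 1134 = -20442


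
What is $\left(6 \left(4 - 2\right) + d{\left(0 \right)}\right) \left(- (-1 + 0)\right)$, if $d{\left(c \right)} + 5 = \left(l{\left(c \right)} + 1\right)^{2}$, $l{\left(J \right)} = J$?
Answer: $8$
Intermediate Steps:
$d{\left(c \right)} = -5 + \left(1 + c\right)^{2}$ ($d{\left(c \right)} = -5 + \left(c + 1\right)^{2} = -5 + \left(1 + c\right)^{2}$)
$\left(6 \left(4 - 2\right) + d{\left(0 \right)}\right) \left(- (-1 + 0)\right) = \left(6 \left(4 - 2\right) - \left(5 - \left(1 + 0\right)^{2}\right)\right) \left(- (-1 + 0)\right) = \left(6 \cdot 2 - \left(5 - 1^{2}\right)\right) \left(\left(-1\right) \left(-1\right)\right) = \left(12 + \left(-5 + 1\right)\right) 1 = \left(12 - 4\right) 1 = 8 \cdot 1 = 8$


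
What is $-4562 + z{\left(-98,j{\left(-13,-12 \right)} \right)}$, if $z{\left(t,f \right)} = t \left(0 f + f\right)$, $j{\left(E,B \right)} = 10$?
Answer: $-5542$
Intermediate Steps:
$z{\left(t,f \right)} = f t$ ($z{\left(t,f \right)} = t \left(0 + f\right) = t f = f t$)
$-4562 + z{\left(-98,j{\left(-13,-12 \right)} \right)} = -4562 + 10 \left(-98\right) = -4562 - 980 = -5542$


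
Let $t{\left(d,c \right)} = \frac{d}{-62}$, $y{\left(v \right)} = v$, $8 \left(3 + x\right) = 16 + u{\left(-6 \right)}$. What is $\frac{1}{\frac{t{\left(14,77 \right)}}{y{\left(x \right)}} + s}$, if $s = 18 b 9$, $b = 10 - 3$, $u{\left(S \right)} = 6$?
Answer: $\frac{31}{35182} \approx 0.00088113$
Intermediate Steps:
$x = - \frac{1}{4}$ ($x = -3 + \frac{16 + 6}{8} = -3 + \frac{1}{8} \cdot 22 = -3 + \frac{11}{4} = - \frac{1}{4} \approx -0.25$)
$b = 7$
$t{\left(d,c \right)} = - \frac{d}{62}$ ($t{\left(d,c \right)} = d \left(- \frac{1}{62}\right) = - \frac{d}{62}$)
$s = 1134$ ($s = 18 \cdot 7 \cdot 9 = 126 \cdot 9 = 1134$)
$\frac{1}{\frac{t{\left(14,77 \right)}}{y{\left(x \right)}} + s} = \frac{1}{\frac{\left(- \frac{1}{62}\right) 14}{- \frac{1}{4}} + 1134} = \frac{1}{\left(- \frac{7}{31}\right) \left(-4\right) + 1134} = \frac{1}{\frac{28}{31} + 1134} = \frac{1}{\frac{35182}{31}} = \frac{31}{35182}$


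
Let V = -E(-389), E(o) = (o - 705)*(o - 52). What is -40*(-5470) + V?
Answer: -263654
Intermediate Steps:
E(o) = (-705 + o)*(-52 + o)
V = -482454 (V = -(36660 + (-389)² - 757*(-389)) = -(36660 + 151321 + 294473) = -1*482454 = -482454)
-40*(-5470) + V = -40*(-5470) - 482454 = 218800 - 482454 = -263654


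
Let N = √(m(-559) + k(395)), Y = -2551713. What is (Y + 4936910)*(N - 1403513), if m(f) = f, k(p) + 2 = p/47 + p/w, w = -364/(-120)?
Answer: -3347654997061 + 2385197*I*√7726409054/4277 ≈ -3.3477e+12 + 4.902e+7*I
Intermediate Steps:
w = 91/30 (w = -364*(-1/120) = 91/30 ≈ 3.0333)
k(p) = -2 + 1501*p/4277 (k(p) = -2 + (p/47 + p/(91/30)) = -2 + (p*(1/47) + p*(30/91)) = -2 + (p/47 + 30*p/91) = -2 + 1501*p/4277)
N = I*√7726409054/4277 (N = √(-559 + (-2 + (1501/4277)*395)) = √(-559 + (-2 + 592895/4277)) = √(-559 + 584341/4277) = √(-1806502/4277) = I*√7726409054/4277 ≈ 20.552*I)
(Y + 4936910)*(N - 1403513) = (-2551713 + 4936910)*(I*√7726409054/4277 - 1403513) = 2385197*(-1403513 + I*√7726409054/4277) = -3347654997061 + 2385197*I*√7726409054/4277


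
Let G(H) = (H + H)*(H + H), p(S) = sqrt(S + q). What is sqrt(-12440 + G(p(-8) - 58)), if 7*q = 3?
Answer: 2*sqrt(12075 - 812*I*sqrt(371))/7 ≈ 36.047 - 17.71*I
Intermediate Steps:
q = 3/7 (q = (1/7)*3 = 3/7 ≈ 0.42857)
p(S) = sqrt(3/7 + S) (p(S) = sqrt(S + 3/7) = sqrt(3/7 + S))
G(H) = 4*H**2 (G(H) = (2*H)*(2*H) = 4*H**2)
sqrt(-12440 + G(p(-8) - 58)) = sqrt(-12440 + 4*(sqrt(21 + 49*(-8))/7 - 58)**2) = sqrt(-12440 + 4*(sqrt(21 - 392)/7 - 58)**2) = sqrt(-12440 + 4*(sqrt(-371)/7 - 58)**2) = sqrt(-12440 + 4*((I*sqrt(371))/7 - 58)**2) = sqrt(-12440 + 4*(I*sqrt(371)/7 - 58)**2) = sqrt(-12440 + 4*(-58 + I*sqrt(371)/7)**2)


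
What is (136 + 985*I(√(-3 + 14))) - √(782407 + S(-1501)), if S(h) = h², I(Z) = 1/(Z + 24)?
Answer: 20096/113 - 4*√189713 - 197*√11/113 ≈ -1570.2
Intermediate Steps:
I(Z) = 1/(24 + Z)
(136 + 985*I(√(-3 + 14))) - √(782407 + S(-1501)) = (136 + 985/(24 + √(-3 + 14))) - √(782407 + (-1501)²) = (136 + 985/(24 + √11)) - √(782407 + 2253001) = (136 + 985/(24 + √11)) - √3035408 = (136 + 985/(24 + √11)) - 4*√189713 = 136 - 4*√189713 + 985/(24 + √11)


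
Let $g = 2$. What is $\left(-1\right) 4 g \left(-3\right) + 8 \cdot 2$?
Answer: $40$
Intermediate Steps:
$\left(-1\right) 4 g \left(-3\right) + 8 \cdot 2 = \left(-1\right) 4 \cdot 2 \left(-3\right) + 8 \cdot 2 = \left(-4\right) 2 \left(-3\right) + 16 = \left(-8\right) \left(-3\right) + 16 = 24 + 16 = 40$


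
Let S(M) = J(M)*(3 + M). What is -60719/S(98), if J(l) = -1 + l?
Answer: -60719/9797 ≈ -6.1977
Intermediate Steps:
S(M) = (-1 + M)*(3 + M)
-60719/S(98) = -60719*1/((-1 + 98)*(3 + 98)) = -60719/(97*101) = -60719/9797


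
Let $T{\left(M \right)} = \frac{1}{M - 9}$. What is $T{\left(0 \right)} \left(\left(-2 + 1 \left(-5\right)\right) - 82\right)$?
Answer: $\frac{89}{9} \approx 9.8889$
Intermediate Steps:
$T{\left(M \right)} = \frac{1}{-9 + M}$
$T{\left(0 \right)} \left(\left(-2 + 1 \left(-5\right)\right) - 82\right) = \frac{\left(-2 + 1 \left(-5\right)\right) - 82}{-9 + 0} = \frac{\left(-2 - 5\right) - 82}{-9} = - \frac{-7 - 82}{9} = \left(- \frac{1}{9}\right) \left(-89\right) = \frac{89}{9}$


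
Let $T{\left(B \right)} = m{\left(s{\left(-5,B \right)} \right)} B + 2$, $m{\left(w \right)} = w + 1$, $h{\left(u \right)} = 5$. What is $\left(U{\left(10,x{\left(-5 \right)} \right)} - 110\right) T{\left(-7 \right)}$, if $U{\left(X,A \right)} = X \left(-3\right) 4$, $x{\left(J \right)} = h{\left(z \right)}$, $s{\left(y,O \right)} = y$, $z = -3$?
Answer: $-6900$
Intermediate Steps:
$m{\left(w \right)} = 1 + w$
$x{\left(J \right)} = 5$
$U{\left(X,A \right)} = - 12 X$ ($U{\left(X,A \right)} = - 3 X 4 = - 12 X$)
$T{\left(B \right)} = 2 - 4 B$ ($T{\left(B \right)} = \left(1 - 5\right) B + 2 = - 4 B + 2 = 2 - 4 B$)
$\left(U{\left(10,x{\left(-5 \right)} \right)} - 110\right) T{\left(-7 \right)} = \left(\left(-12\right) 10 - 110\right) \left(2 - -28\right) = \left(-120 - 110\right) \left(2 + 28\right) = \left(-230\right) 30 = -6900$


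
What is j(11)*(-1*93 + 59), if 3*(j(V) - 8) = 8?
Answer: -1088/3 ≈ -362.67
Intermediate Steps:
j(V) = 32/3 (j(V) = 8 + (⅓)*8 = 8 + 8/3 = 32/3)
j(11)*(-1*93 + 59) = 32*(-1*93 + 59)/3 = 32*(-93 + 59)/3 = (32/3)*(-34) = -1088/3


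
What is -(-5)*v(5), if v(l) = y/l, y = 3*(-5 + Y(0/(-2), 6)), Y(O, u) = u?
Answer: 3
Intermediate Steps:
y = 3 (y = 3*(-5 + 6) = 3*1 = 3)
v(l) = 3/l
-(-5)*v(5) = -(-5)*3/5 = -1*(-3) = 3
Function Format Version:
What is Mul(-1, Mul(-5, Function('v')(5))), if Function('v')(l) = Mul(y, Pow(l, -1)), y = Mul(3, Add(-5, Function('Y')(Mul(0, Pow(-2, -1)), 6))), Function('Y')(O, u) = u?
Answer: 3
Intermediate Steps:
y = 3 (y = Mul(3, Add(-5, 6)) = Mul(3, 1) = 3)
Function('v')(l) = Mul(3, Pow(l, -1))
Mul(-1, Mul(-5, Function('v')(5))) = Mul(-1, Mul(-5, Mul(3, Pow(5, -1)))) = Mul(-1, Mul(-5, Mul(3, Rational(1, 5)))) = Mul(-1, Mul(-5, Rational(3, 5))) = Mul(-1, -3) = 3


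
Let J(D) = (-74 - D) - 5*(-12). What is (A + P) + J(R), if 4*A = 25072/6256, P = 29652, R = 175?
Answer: 46081699/1564 ≈ 29464.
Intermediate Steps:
J(D) = -14 - D (J(D) = (-74 - D) - 1*(-60) = (-74 - D) + 60 = -14 - D)
A = 1567/1564 (A = (25072/6256)/4 = (25072*(1/6256))/4 = (¼)*(1567/391) = 1567/1564 ≈ 1.0019)
(A + P) + J(R) = (1567/1564 + 29652) + (-14 - 1*175) = 46377295/1564 + (-14 - 175) = 46377295/1564 - 189 = 46081699/1564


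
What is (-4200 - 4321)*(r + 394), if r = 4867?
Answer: -44828981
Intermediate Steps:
(-4200 - 4321)*(r + 394) = (-4200 - 4321)*(4867 + 394) = -8521*5261 = -44828981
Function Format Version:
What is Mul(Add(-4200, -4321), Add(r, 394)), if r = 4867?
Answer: -44828981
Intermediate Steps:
Mul(Add(-4200, -4321), Add(r, 394)) = Mul(Add(-4200, -4321), Add(4867, 394)) = Mul(-8521, 5261) = -44828981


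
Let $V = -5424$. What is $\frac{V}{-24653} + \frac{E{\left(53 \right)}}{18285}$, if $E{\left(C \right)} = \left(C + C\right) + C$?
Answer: $\frac{648413}{2835095} \approx 0.22871$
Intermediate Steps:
$E{\left(C \right)} = 3 C$ ($E{\left(C \right)} = 2 C + C = 3 C$)
$\frac{V}{-24653} + \frac{E{\left(53 \right)}}{18285} = - \frac{5424}{-24653} + \frac{3 \cdot 53}{18285} = \left(-5424\right) \left(- \frac{1}{24653}\right) + 159 \cdot \frac{1}{18285} = \frac{5424}{24653} + \frac{1}{115} = \frac{648413}{2835095}$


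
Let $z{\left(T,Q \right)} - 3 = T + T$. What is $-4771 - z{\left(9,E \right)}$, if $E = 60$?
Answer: $-4792$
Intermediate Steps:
$z{\left(T,Q \right)} = 3 + 2 T$ ($z{\left(T,Q \right)} = 3 + \left(T + T\right) = 3 + 2 T$)
$-4771 - z{\left(9,E \right)} = -4771 - \left(3 + 2 \cdot 9\right) = -4771 - \left(3 + 18\right) = -4771 - 21 = -4792$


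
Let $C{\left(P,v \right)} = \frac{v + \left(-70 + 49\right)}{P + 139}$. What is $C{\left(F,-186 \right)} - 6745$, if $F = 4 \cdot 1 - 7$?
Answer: $- \frac{917527}{136} \approx -6746.5$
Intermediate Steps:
$F = -3$ ($F = 4 - 7 = -3$)
$C{\left(P,v \right)} = \frac{-21 + v}{139 + P}$ ($C{\left(P,v \right)} = \frac{v - 21}{139 + P} = \frac{-21 + v}{139 + P}$)
$C{\left(F,-186 \right)} - 6745 = \frac{-21 - 186}{139 - 3} - 6745 = \frac{1}{136} \left(-207\right) - 6745 = - \frac{207}{136} - 6745 = - \frac{917527}{136}$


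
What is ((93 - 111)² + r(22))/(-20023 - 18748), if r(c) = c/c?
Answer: -325/38771 ≈ -0.0083826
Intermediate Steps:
r(c) = 1
((93 - 111)² + r(22))/(-20023 - 18748) = ((93 - 111)² + 1)/(-20023 - 18748) = ((-18)² + 1)/(-38771) = (324 + 1)*(-1/38771) = 325*(-1/38771) = -325/38771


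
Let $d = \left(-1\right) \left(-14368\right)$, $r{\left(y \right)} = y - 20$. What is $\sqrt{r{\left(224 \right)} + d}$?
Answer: $2 \sqrt{3643} \approx 120.71$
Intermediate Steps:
$r{\left(y \right)} = -20 + y$ ($r{\left(y \right)} = y - 20 = -20 + y$)
$d = 14368$
$\sqrt{r{\left(224 \right)} + d} = \sqrt{\left(-20 + 224\right) + 14368} = \sqrt{204 + 14368} = \sqrt{14572} = 2 \sqrt{3643}$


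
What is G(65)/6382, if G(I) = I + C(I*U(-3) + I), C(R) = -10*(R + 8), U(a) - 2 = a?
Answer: -15/6382 ≈ -0.0023504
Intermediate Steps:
U(a) = 2 + a
C(R) = -80 - 10*R (C(R) = -10*(8 + R) = -80 - 10*R)
G(I) = -80 + I (G(I) = I + (-80 - 10*(I*(2 - 3) + I)) = I + (-80 - 10*(I*(-1) + I)) = I + (-80 - 10*(-I + I)) = I + (-80 - 10*0) = I + (-80 + 0) = I - 80 = -80 + I)
G(65)/6382 = (-80 + 65)/6382 = -15*1/6382 = -15/6382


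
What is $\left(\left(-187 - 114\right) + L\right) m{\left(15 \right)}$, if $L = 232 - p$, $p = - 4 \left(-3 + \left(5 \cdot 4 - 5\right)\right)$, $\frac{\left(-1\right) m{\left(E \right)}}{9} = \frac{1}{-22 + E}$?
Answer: $-27$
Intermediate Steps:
$m{\left(E \right)} = - \frac{9}{-22 + E}$
$p = -48$ ($p = - 4 \left(-3 + \left(20 - 5\right)\right) = - 4 \left(-3 + 15\right) = \left(-4\right) 12 = -48$)
$L = 280$ ($L = 232 - -48 = 232 + 48 = 280$)
$\left(\left(-187 - 114\right) + L\right) m{\left(15 \right)} = \left(\left(-187 - 114\right) + 280\right) \left(- \frac{9}{-22 + 15}\right) = \left(-301 + 280\right) \left(- \frac{9}{-7}\right) = - 21 \left(\left(-9\right) \left(- \frac{1}{7}\right)\right) = \left(-21\right) \frac{9}{7} = -27$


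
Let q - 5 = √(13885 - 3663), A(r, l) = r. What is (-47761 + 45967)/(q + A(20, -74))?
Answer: 14950/3199 - 598*√10222/3199 ≈ -14.226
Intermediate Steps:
q = 5 + √10222 (q = 5 + √(13885 - 3663) = 5 + √10222 ≈ 106.10)
(-47761 + 45967)/(q + A(20, -74)) = (-47761 + 45967)/((5 + √10222) + 20) = -1794/(25 + √10222)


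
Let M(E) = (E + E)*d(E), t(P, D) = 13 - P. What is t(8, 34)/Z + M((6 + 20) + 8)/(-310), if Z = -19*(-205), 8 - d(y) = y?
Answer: 688791/120745 ≈ 5.7045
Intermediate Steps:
d(y) = 8 - y
M(E) = 2*E*(8 - E) (M(E) = (E + E)*(8 - E) = (2*E)*(8 - E) = 2*E*(8 - E))
Z = 3895
t(8, 34)/Z + M((6 + 20) + 8)/(-310) = (13 - 1*8)/3895 + (2*((6 + 20) + 8)*(8 - ((6 + 20) + 8)))/(-310) = (13 - 8)*(1/3895) + (2*(26 + 8)*(8 - (26 + 8)))*(-1/310) = 5*(1/3895) + (2*34*(8 - 1*34))*(-1/310) = 1/779 + (2*34*(8 - 34))*(-1/310) = 1/779 + (2*34*(-26))*(-1/310) = 1/779 - 1768*(-1/310) = 1/779 + 884/155 = 688791/120745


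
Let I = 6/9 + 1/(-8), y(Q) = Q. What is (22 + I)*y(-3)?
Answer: -541/8 ≈ -67.625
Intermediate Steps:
I = 13/24 (I = 6*(⅑) + 1*(-⅛) = ⅔ - ⅛ = 13/24 ≈ 0.54167)
(22 + I)*y(-3) = (22 + 13/24)*(-3) = (541/24)*(-3) = -541/8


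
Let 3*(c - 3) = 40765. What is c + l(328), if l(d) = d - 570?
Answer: 40048/3 ≈ 13349.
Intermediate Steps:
c = 40774/3 (c = 3 + (⅓)*40765 = 3 + 40765/3 = 40774/3 ≈ 13591.)
l(d) = -570 + d
c + l(328) = 40774/3 + (-570 + 328) = 40774/3 - 242 = 40048/3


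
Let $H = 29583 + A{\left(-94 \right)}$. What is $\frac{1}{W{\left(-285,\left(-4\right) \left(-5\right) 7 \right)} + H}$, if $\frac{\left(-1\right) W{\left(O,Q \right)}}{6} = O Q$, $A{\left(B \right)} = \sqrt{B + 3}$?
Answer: $\frac{20691}{5565527260} - \frac{i \sqrt{91}}{72351854380} \approx 3.7177 \cdot 10^{-6} - 1.3185 \cdot 10^{-10} i$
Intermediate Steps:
$A{\left(B \right)} = \sqrt{3 + B}$
$H = 29583 + i \sqrt{91}$ ($H = 29583 + \sqrt{3 - 94} = 29583 + \sqrt{-91} = 29583 + i \sqrt{91} \approx 29583.0 + 9.5394 i$)
$W{\left(O,Q \right)} = - 6 O Q$
$\frac{1}{W{\left(-285,\left(-4\right) \left(-5\right) 7 \right)} + H} = \frac{1}{\left(-6\right) \left(-285\right) \left(-4\right) \left(-5\right) 7 + \left(29583 + i \sqrt{91}\right)} = \frac{1}{\left(-6\right) \left(-285\right) 20 \cdot 7 + \left(29583 + i \sqrt{91}\right)} = \frac{1}{\left(-6\right) \left(-285\right) 140 + \left(29583 + i \sqrt{91}\right)} = \frac{1}{239400 + \left(29583 + i \sqrt{91}\right)} = \frac{1}{268983 + i \sqrt{91}}$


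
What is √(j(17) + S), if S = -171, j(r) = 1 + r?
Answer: 3*I*√17 ≈ 12.369*I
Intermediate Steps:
√(j(17) + S) = √((1 + 17) - 171) = √(18 - 171) = √(-153) = 3*I*√17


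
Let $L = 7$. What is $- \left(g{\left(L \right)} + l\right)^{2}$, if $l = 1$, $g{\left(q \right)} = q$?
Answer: $-64$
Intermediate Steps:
$- \left(g{\left(L \right)} + l\right)^{2} = - \left(7 + 1\right)^{2} = - 8^{2} = \left(-1\right) 64 = -64$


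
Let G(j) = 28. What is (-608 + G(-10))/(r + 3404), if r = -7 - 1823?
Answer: -290/787 ≈ -0.36849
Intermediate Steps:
r = -1830
(-608 + G(-10))/(r + 3404) = (-608 + 28)/(-1830 + 3404) = -580/1574 = -580*1/1574 = -290/787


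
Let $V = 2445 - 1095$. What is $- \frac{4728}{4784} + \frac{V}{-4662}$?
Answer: $- \frac{197919}{154882} \approx -1.2779$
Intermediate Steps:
$V = 1350$ ($V = 2445 - 1095 = 1350$)
$- \frac{4728}{4784} + \frac{V}{-4662} = - \frac{4728}{4784} + \frac{1350}{-4662} = \left(-4728\right) \frac{1}{4784} + 1350 \left(- \frac{1}{4662}\right) = - \frac{591}{598} - \frac{75}{259} = - \frac{197919}{154882}$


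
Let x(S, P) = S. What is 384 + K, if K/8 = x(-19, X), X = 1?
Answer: 232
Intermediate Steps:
K = -152 (K = 8*(-19) = -152)
384 + K = 384 - 152 = 232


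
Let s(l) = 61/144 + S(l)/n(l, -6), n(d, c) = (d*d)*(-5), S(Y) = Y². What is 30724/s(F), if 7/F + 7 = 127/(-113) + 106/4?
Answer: 22121280/161 ≈ 1.3740e+5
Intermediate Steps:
F = 1582/4153 (F = 7/(-7 + (127/(-113) + 106/4)) = 7/(-7 + (127*(-1/113) + 106*(¼))) = 7/(-7 + (-127/113 + 53/2)) = 7/(-7 + 5735/226) = 7/(4153/226) = 7*(226/4153) = 1582/4153 ≈ 0.38093)
n(d, c) = -5*d² (n(d, c) = d²*(-5) = -5*d²)
s(l) = 161/720 (s(l) = 61/144 + l²/((-5*l²)) = 61*(1/144) + l²*(-1/(5*l²)) = 61/144 - ⅕ = 161/720)
30724/s(F) = 30724/(161/720) = 30724*(720/161) = 22121280/161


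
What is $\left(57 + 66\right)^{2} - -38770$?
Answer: $53899$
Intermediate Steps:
$\left(57 + 66\right)^{2} - -38770 = 123^{2} + 38770 = 15129 + 38770 = 53899$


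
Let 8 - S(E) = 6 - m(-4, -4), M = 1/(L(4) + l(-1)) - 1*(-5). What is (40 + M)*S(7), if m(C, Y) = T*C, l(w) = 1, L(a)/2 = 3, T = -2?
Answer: 3160/7 ≈ 451.43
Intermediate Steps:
L(a) = 6 (L(a) = 2*3 = 6)
m(C, Y) = -2*C
M = 36/7 (M = 1/(6 + 1) - 1*(-5) = 1/7 + 5 = ⅐ + 5 = 36/7 ≈ 5.1429)
S(E) = 10 (S(E) = 8 - (6 - (-2)*(-4)) = 8 - (6 - 1*8) = 8 - (6 - 8) = 8 - 1*(-2) = 8 + 2 = 10)
(40 + M)*S(7) = (40 + 36/7)*10 = (316/7)*10 = 3160/7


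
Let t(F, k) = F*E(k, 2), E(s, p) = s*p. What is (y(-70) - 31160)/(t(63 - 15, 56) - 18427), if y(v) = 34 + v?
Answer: 31196/13051 ≈ 2.3903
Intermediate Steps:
E(s, p) = p*s
t(F, k) = 2*F*k (t(F, k) = F*(2*k) = 2*F*k)
(y(-70) - 31160)/(t(63 - 15, 56) - 18427) = ((34 - 70) - 31160)/(2*(63 - 15)*56 - 18427) = (-36 - 31160)/(2*48*56 - 18427) = -31196/(5376 - 18427) = -31196/(-13051) = -31196*(-1/13051) = 31196/13051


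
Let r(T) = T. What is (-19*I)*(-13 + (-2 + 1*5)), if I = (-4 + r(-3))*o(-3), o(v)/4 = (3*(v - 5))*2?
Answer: 255360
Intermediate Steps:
o(v) = -120 + 24*v (o(v) = 4*((3*(v - 5))*2) = 4*((3*(-5 + v))*2) = 4*((-15 + 3*v)*2) = 4*(-30 + 6*v) = -120 + 24*v)
I = 1344 (I = (-4 - 3)*(-120 + 24*(-3)) = -7*(-120 - 72) = -7*(-192) = 1344)
(-19*I)*(-13 + (-2 + 1*5)) = (-19*1344)*(-13 + (-2 + 1*5)) = -25536*(-13 + (-2 + 5)) = -25536*(-13 + 3) = -25536*(-10) = 255360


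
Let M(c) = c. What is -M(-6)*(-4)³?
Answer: -384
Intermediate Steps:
-M(-6)*(-4)³ = -1*(-6)*(-4)³ = 6*(-64) = -384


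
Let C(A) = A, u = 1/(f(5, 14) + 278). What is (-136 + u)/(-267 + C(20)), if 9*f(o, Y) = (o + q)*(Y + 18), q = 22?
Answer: 2677/4862 ≈ 0.55060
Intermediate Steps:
f(o, Y) = (18 + Y)*(22 + o)/9 (f(o, Y) = ((o + 22)*(Y + 18))/9 = ((22 + o)*(18 + Y))/9 = ((18 + Y)*(22 + o))/9 = (18 + Y)*(22 + o)/9)
u = 1/374 (u = 1/((44 + 2*5 + (22/9)*14 + (⅑)*14*5) + 278) = 1/((44 + 10 + 308/9 + 70/9) + 278) = 1/(96 + 278) = 1/374 ≈ 0.0026738)
(-136 + u)/(-267 + C(20)) = (-136 + 1/374)/(-267 + 20) = -50863/374/(-247) = -50863/374*(-1/247) = 2677/4862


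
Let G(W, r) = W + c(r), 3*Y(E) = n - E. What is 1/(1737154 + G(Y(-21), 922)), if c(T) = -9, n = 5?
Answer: 3/5211461 ≈ 5.7565e-7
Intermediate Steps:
Y(E) = 5/3 - E/3 (Y(E) = (5 - E)/3 = 5/3 - E/3)
G(W, r) = -9 + W (G(W, r) = W - 9 = -9 + W)
1/(1737154 + G(Y(-21), 922)) = 1/(1737154 + (-9 + (5/3 - ⅓*(-21)))) = 1/(1737154 + (-9 + (5/3 + 7))) = 1/(1737154 + (-9 + 26/3)) = 1/(1737154 - ⅓) = 1/(5211461/3) = 3/5211461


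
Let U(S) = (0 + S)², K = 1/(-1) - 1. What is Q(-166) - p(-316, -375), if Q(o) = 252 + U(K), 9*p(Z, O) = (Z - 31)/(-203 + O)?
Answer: 1331365/5202 ≈ 255.93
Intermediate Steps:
K = -2 (K = -1 - 1 = -2)
U(S) = S²
p(Z, O) = (-31 + Z)/(9*(-203 + O)) (p(Z, O) = ((Z - 31)/(-203 + O))/9 = ((-31 + Z)/(-203 + O))/9 = (-31 + Z)/(9*(-203 + O)))
Q(o) = 256 (Q(o) = 252 + (-2)² = 252 + 4 = 256)
Q(-166) - p(-316, -375) = 256 - (-31 - 316)/(9*(-203 - 375)) = 256 - (-347)/(9*(-578)) = 256 - (-1)*(-347)/(9*578) = 256 - 1*347/5202 = 256 - 347/5202 = 1331365/5202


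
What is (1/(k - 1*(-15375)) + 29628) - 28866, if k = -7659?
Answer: 5879593/7716 ≈ 762.00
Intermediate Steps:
(1/(k - 1*(-15375)) + 29628) - 28866 = (1/(-7659 - 1*(-15375)) + 29628) - 28866 = (1/(-7659 + 15375) + 29628) - 28866 = (1/7716 + 29628) - 28866 = 228609649/7716 - 28866 = 5879593/7716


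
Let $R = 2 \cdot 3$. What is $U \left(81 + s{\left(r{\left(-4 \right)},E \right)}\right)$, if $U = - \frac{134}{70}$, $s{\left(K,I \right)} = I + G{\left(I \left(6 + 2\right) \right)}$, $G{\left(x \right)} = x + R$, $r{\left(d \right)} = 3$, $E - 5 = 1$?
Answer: $- \frac{9447}{35} \approx -269.91$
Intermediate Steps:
$E = 6$ ($E = 5 + 1 = 6$)
$R = 6$
$G{\left(x \right)} = 6 + x$ ($G{\left(x \right)} = x + 6 = 6 + x$)
$s{\left(K,I \right)} = 6 + 9 I$ ($s{\left(K,I \right)} = I + \left(6 + I \left(6 + 2\right)\right) = I + \left(6 + I 8\right) = I + \left(6 + 8 I\right) = 6 + 9 I$)
$U = - \frac{67}{35}$ ($U = \left(-134\right) \frac{1}{70} = - \frac{67}{35} \approx -1.9143$)
$U \left(81 + s{\left(r{\left(-4 \right)},E \right)}\right) = - \frac{67 \left(81 + \left(6 + 9 \cdot 6\right)\right)}{35} = - \frac{67 \left(81 + \left(6 + 54\right)\right)}{35} = - \frac{67 \left(81 + 60\right)}{35} = \left(- \frac{67}{35}\right) 141 = - \frac{9447}{35}$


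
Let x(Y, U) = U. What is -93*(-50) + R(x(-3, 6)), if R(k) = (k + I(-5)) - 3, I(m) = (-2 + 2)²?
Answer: 4653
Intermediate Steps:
I(m) = 0 (I(m) = 0² = 0)
R(k) = -3 + k (R(k) = (k + 0) - 3 = k - 3 = -3 + k)
-93*(-50) + R(x(-3, 6)) = -93*(-50) + (-3 + 6) = 4650 + 3 = 4653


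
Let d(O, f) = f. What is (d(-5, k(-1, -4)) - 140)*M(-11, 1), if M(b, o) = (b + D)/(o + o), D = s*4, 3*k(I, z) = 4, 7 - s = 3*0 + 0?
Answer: -3536/3 ≈ -1178.7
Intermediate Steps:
s = 7 (s = 7 - (3*0 + 0) = 7 - (0 + 0) = 7 - 1*0 = 7 + 0 = 7)
k(I, z) = 4/3 (k(I, z) = (⅓)*4 = 4/3)
D = 28 (D = 7*4 = 28)
M(b, o) = (28 + b)/(2*o) (M(b, o) = (b + 28)/(o + o) = (28 + b)/((2*o)) = (28 + b)*(1/(2*o)) = (28 + b)/(2*o))
(d(-5, k(-1, -4)) - 140)*M(-11, 1) = (4/3 - 140)*((½)*(28 - 11)/1) = -208*17/3 = -416/3*17/2 = -3536/3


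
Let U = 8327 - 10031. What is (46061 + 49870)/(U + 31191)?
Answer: 31977/9829 ≈ 3.2533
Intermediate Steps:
U = -1704
(46061 + 49870)/(U + 31191) = (46061 + 49870)/(-1704 + 31191) = 95931/29487 = 95931*(1/29487) = 31977/9829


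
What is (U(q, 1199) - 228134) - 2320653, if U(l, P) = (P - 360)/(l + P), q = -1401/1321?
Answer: -4033398245867/1582478 ≈ -2.5488e+6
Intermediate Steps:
q = -1401/1321 (q = -1401*1/1321 = -1401/1321 ≈ -1.0606)
U(l, P) = (-360 + P)/(P + l)
(U(q, 1199) - 228134) - 2320653 = ((-360 + 1199)/(1199 - 1401/1321) - 228134) - 2320653 = (839/(1582478/1321) - 228134) - 2320653 = ((1321/1582478)*839 - 228134) - 2320653 = (1108319/1582478 - 228134) - 2320653 = -361015927733/1582478 - 2320653 = -4033398245867/1582478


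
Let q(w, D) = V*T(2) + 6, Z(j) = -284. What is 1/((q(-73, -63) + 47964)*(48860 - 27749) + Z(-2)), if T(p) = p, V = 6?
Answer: 1/1012947718 ≈ 9.8722e-10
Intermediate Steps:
q(w, D) = 18 (q(w, D) = 6*2 + 6 = 12 + 6 = 18)
1/((q(-73, -63) + 47964)*(48860 - 27749) + Z(-2)) = 1/((18 + 47964)*(48860 - 27749) - 284) = 1/(47982*21111 - 284) = 1/(1012948002 - 284) = 1/1012947718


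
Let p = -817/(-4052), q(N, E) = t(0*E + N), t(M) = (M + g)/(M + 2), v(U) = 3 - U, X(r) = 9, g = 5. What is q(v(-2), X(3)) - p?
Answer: 34801/28364 ≈ 1.2269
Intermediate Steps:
t(M) = (5 + M)/(2 + M) (t(M) = (M + 5)/(M + 2) = (5 + M)/(2 + M))
q(N, E) = (5 + N)/(2 + N) (q(N, E) = (5 + (0*E + N))/(2 + (0*E + N)) = (5 + (0 + N))/(2 + (0 + N)) = (5 + N)/(2 + N))
p = 817/4052 (p = -817*(-1/4052) = 817/4052 ≈ 0.20163)
q(v(-2), X(3)) - p = (5 + (3 - 1*(-2)))/(2 + (3 - 1*(-2))) - 1*817/4052 = (5 + (3 + 2))/(2 + (3 + 2)) - 817/4052 = (5 + 5)/(2 + 5) - 817/4052 = 10/7 - 817/4052 = 34801/28364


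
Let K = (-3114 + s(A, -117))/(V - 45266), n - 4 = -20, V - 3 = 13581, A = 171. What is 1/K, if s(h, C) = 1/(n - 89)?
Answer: 3326610/326971 ≈ 10.174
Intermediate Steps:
V = 13584 (V = 3 + 13581 = 13584)
n = -16 (n = 4 - 20 = -16)
s(h, C) = -1/105 (s(h, C) = 1/(-16 - 89) = 1/(-105) = -1/105)
K = 326971/3326610 (K = (-3114 - 1/105)/(13584 - 45266) = -326971/105/(-31682) = -326971/105*(-1/31682) = 326971/3326610 ≈ 0.098289)
1/K = 1/(326971/3326610) = 3326610/326971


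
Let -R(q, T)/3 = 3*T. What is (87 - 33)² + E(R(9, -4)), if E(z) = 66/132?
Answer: 5833/2 ≈ 2916.5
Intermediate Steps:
R(q, T) = -9*T
E(z) = ½ (E(z) = 66*(1/132) = ½)
(87 - 33)² + E(R(9, -4)) = (87 - 33)² + ½ = 54² + ½ = 2916 + ½ = 5833/2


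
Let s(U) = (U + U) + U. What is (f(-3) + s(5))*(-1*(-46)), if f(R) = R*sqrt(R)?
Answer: 690 - 138*I*sqrt(3) ≈ 690.0 - 239.02*I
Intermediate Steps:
s(U) = 3*U (s(U) = 2*U + U = 3*U)
f(R) = R**(3/2)
(f(-3) + s(5))*(-1*(-46)) = ((-3)**(3/2) + 3*5)*(-1*(-46)) = (-3*I*sqrt(3) + 15)*46 = (15 - 3*I*sqrt(3))*46 = 690 - 138*I*sqrt(3)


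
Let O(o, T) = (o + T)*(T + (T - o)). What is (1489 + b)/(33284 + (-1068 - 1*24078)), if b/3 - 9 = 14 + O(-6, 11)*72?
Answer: 1223/313 ≈ 3.9073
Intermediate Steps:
O(o, T) = (T + o)*(-o + 2*T)
b = 30309 (b = 27 + 3*(14 + (-1*(-6)² + 2*11² + 11*(-6))*72) = 27 + 3*(14 + (-1*36 + 2*121 - 66)*72) = 27 + 3*(14 + (-36 + 242 - 66)*72) = 27 + 3*(14 + 140*72) = 27 + 3*(14 + 10080) = 27 + 3*10094 = 27 + 30282 = 30309)
(1489 + b)/(33284 + (-1068 - 1*24078)) = (1489 + 30309)/(33284 + (-1068 - 1*24078)) = 31798/(33284 + (-1068 - 24078)) = 31798/(33284 - 25146) = 31798/8138 = 31798*(1/8138) = 1223/313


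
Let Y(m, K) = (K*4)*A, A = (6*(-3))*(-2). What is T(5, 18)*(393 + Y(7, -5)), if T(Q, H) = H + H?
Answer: -11772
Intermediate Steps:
A = 36 (A = -18*(-2) = 36)
Y(m, K) = 144*K (Y(m, K) = (K*4)*36 = (4*K)*36 = 144*K)
T(Q, H) = 2*H
T(5, 18)*(393 + Y(7, -5)) = (2*18)*(393 + 144*(-5)) = 36*(393 - 720) = 36*(-327) = -11772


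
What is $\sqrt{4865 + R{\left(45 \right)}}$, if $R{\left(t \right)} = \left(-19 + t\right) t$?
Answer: $\sqrt{6035} \approx 77.685$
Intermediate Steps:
$R{\left(t \right)} = t \left(-19 + t\right)$
$\sqrt{4865 + R{\left(45 \right)}} = \sqrt{4865 + 45 \left(-19 + 45\right)} = \sqrt{4865 + 45 \cdot 26} = \sqrt{4865 + 1170} = \sqrt{6035}$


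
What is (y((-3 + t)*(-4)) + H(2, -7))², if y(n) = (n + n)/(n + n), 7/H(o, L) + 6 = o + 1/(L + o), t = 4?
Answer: 4/9 ≈ 0.44444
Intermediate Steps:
H(o, L) = 7/(-6 + o + 1/(L + o)) (H(o, L) = 7/(-6 + (o + 1/(L + o))) = 7/(-6 + o + 1/(L + o)))
y(n) = 1 (y(n) = (2*n)/((2*n)) = (2*n)*(1/(2*n)) = 1)
(y((-3 + t)*(-4)) + H(2, -7))² = (1 + 7*(-7 + 2)/(1 + 2² - 6*(-7) - 6*2 - 7*2))² = (1 + 7*(-5)/(1 + 4 + 42 - 12 - 14))² = (1 + 7*(-5)/21)² = (1 + 7*(1/21)*(-5))² = (1 - 5/3)² = (-⅔)² = 4/9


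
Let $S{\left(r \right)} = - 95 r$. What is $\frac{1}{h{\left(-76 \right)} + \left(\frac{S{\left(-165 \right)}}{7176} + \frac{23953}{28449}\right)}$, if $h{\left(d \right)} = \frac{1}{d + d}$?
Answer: $\frac{161618769}{488048021} \approx 0.33115$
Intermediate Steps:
$h{\left(d \right)} = \frac{1}{2 d}$
$\frac{1}{h{\left(-76 \right)} + \left(\frac{S{\left(-165 \right)}}{7176} + \frac{23953}{28449}\right)} = \frac{1}{\frac{1}{2 \left(-76\right)} + \left(\frac{\left(-95\right) \left(-165\right)}{7176} + \frac{23953}{28449}\right)} = \frac{1}{\frac{1}{2} \left(- \frac{1}{76}\right) + \left(15675 \cdot \frac{1}{7176} + 23953 \cdot \frac{1}{28449}\right)} = \frac{1}{- \frac{1}{152} + \left(\frac{5225}{2392} + \frac{23953}{28449}\right)} = \frac{1}{- \frac{1}{152} + \frac{205941601}{68050008}} = \frac{1}{\frac{488048021}{161618769}} = \frac{161618769}{488048021}$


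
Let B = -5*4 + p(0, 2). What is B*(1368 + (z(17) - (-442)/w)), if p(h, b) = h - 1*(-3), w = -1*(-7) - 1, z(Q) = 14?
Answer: -74239/3 ≈ -24746.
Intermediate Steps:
w = 6 (w = 7 - 1 = 6)
p(h, b) = 3 + h (p(h, b) = h + 3 = 3 + h)
B = -17 (B = -5*4 + (3 + 0) = -20 + 3 = -17)
B*(1368 + (z(17) - (-442)/w)) = -17*(1368 + (14 - (-442)/6)) = -17*(1368 + (14 - 1*(-221/3))) = -17*(1368 + (14 + 221/3)) = -17*(1368 + 263/3) = -17*4367/3 = -74239/3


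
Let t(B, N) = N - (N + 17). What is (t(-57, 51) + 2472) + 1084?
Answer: 3539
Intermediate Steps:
t(B, N) = -17 (t(B, N) = N - (17 + N) = N + (-17 - N) = -17)
(t(-57, 51) + 2472) + 1084 = (-17 + 2472) + 1084 = 2455 + 1084 = 3539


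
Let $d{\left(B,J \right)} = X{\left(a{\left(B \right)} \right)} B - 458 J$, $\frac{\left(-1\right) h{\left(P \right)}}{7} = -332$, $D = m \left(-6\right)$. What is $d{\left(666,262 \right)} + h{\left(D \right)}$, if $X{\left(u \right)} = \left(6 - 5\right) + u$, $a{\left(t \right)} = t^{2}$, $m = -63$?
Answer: $295291290$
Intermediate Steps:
$D = 378$ ($D = \left(-63\right) \left(-6\right) = 378$)
$h{\left(P \right)} = 2324$ ($h{\left(P \right)} = \left(-7\right) \left(-332\right) = 2324$)
$X{\left(u \right)} = 1 + u$
$d{\left(B,J \right)} = - 458 J + B \left(1 + B^{2}\right)$ ($d{\left(B,J \right)} = \left(1 + B^{2}\right) B - 458 J = B \left(1 + B^{2}\right) - 458 J = - 458 J + B \left(1 + B^{2}\right)$)
$d{\left(666,262 \right)} + h{\left(D \right)} = \left(666 + 666^{3} - 119996\right) + 2324 = \left(666 + 295408296 - 119996\right) + 2324 = 295288966 + 2324 = 295291290$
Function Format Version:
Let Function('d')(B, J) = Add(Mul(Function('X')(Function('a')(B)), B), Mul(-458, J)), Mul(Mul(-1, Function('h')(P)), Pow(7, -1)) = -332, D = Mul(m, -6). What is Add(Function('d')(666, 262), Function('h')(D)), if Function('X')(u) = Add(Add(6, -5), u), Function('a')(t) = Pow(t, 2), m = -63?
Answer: 295291290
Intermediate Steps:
D = 378 (D = Mul(-63, -6) = 378)
Function('h')(P) = 2324 (Function('h')(P) = Mul(-7, -332) = 2324)
Function('X')(u) = Add(1, u)
Function('d')(B, J) = Add(Mul(-458, J), Mul(B, Add(1, Pow(B, 2)))) (Function('d')(B, J) = Add(Mul(Add(1, Pow(B, 2)), B), Mul(-458, J)) = Add(Mul(B, Add(1, Pow(B, 2))), Mul(-458, J)) = Add(Mul(-458, J), Mul(B, Add(1, Pow(B, 2)))))
Add(Function('d')(666, 262), Function('h')(D)) = Add(Add(666, Pow(666, 3), Mul(-458, 262)), 2324) = Add(Add(666, 295408296, -119996), 2324) = Add(295288966, 2324) = 295291290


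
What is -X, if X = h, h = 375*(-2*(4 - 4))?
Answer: 0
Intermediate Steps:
h = 0 (h = 375*(-2*0) = 375*0 = 0)
X = 0
-X = -1*0 = 0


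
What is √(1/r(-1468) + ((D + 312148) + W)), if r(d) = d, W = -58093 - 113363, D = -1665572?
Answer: I*√821538249647/734 ≈ 1234.9*I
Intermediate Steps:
W = -171456
√(1/r(-1468) + ((D + 312148) + W)) = √(1/(-1468) + ((-1665572 + 312148) - 171456)) = √(-1/1468 + (-1353424 - 171456)) = √(-1/1468 - 1524880) = √(-2238523841/1468) = I*√821538249647/734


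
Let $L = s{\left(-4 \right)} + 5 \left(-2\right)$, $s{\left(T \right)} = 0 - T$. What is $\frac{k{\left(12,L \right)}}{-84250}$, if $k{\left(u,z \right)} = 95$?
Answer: $- \frac{19}{16850} \approx -0.0011276$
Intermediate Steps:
$s{\left(T \right)} = - T$
$L = -6$ ($L = \left(-1\right) \left(-4\right) + 5 \left(-2\right) = 4 - 10 = -6$)
$\frac{k{\left(12,L \right)}}{-84250} = \frac{95}{-84250} = 95 \left(- \frac{1}{84250}\right) = - \frac{19}{16850}$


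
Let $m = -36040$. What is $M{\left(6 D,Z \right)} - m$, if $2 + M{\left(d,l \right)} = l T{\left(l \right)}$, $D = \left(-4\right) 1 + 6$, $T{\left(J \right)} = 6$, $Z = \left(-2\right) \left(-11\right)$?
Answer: $36170$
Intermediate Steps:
$Z = 22$
$D = 2$ ($D = -4 + 6 = 2$)
$M{\left(d,l \right)} = -2 + 6 l$ ($M{\left(d,l \right)} = -2 + l 6 = -2 + 6 l$)
$M{\left(6 D,Z \right)} - m = \left(-2 + 6 \cdot 22\right) - -36040 = \left(-2 + 132\right) + 36040 = 130 + 36040 = 36170$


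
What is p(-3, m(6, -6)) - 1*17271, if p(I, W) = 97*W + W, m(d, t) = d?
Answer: -16683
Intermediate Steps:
p(I, W) = 98*W
p(-3, m(6, -6)) - 1*17271 = 98*6 - 1*17271 = 588 - 17271 = -16683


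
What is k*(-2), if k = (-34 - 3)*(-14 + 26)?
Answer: 888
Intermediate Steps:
k = -444 (k = -37*12 = -444)
k*(-2) = -444*(-2) = 888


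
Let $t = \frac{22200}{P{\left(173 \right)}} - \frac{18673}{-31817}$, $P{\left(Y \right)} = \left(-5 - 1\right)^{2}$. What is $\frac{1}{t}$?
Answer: $\frac{95451}{58917469} \approx 0.0016201$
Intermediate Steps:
$P{\left(Y \right)} = 36$ ($P{\left(Y \right)} = \left(-6\right)^{2} = 36$)
$t = \frac{58917469}{95451}$ ($t = \frac{22200}{36} - \frac{18673}{-31817} = 22200 \cdot \frac{1}{36} - - \frac{18673}{31817} = \frac{1850}{3} + \frac{18673}{31817} = \frac{58917469}{95451} \approx 617.25$)
$\frac{1}{t} = \frac{1}{\frac{58917469}{95451}} = \frac{95451}{58917469}$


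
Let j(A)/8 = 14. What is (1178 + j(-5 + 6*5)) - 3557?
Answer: -2267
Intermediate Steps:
j(A) = 112 (j(A) = 8*14 = 112)
(1178 + j(-5 + 6*5)) - 3557 = (1178 + 112) - 3557 = 1290 - 3557 = -2267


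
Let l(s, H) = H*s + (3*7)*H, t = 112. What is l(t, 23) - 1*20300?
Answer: -17241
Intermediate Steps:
l(s, H) = 21*H + H*s (l(s, H) = H*s + 21*H = 21*H + H*s)
l(t, 23) - 1*20300 = 23*(21 + 112) - 1*20300 = 23*133 - 20300 = 3059 - 20300 = -17241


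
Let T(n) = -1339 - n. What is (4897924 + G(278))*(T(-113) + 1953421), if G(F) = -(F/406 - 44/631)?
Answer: 174969576527727175/18299 ≈ 9.5617e+12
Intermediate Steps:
G(F) = 44/631 - F/406 (G(F) = -(F*(1/406) - 44*1/631) = -(F/406 - 44/631) = -(-44/631 + F/406) = 44/631 - F/406)
(4897924 + G(278))*(T(-113) + 1953421) = (4897924 + (44/631 - 1/406*278))*((-1339 - 1*(-113)) + 1953421) = (4897924 + (44/631 - 139/203))*((-1339 + 113) + 1953421) = (4897924 - 78777/128093)*(-1226 + 1953421) = (627389700155/128093)*1952195 = 174969576527727175/18299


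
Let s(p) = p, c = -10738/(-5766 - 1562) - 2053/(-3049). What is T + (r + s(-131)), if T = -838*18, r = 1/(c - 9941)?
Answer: -1689357172343681/111032347103 ≈ -15215.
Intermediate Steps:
c = 23892273/11171536 (c = -10738/(-7328) - 2053*(-1/3049) = -10738*(-1/7328) + 2053/3049 = 5369/3664 + 2053/3049 = 23892273/11171536 ≈ 2.1387)
r = -11171536/111032347103 (r = 1/(23892273/11171536 - 9941) = 1/(-111032347103/11171536) = -11171536/111032347103 ≈ -0.00010062)
T = -15084
T + (r + s(-131)) = -15084 + (-11171536/111032347103 - 131) = -15084 - 14545248642029/111032347103 = -1689357172343681/111032347103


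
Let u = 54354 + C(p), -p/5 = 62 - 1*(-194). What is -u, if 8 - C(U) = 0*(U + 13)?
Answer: -54362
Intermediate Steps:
p = -1280 (p = -5*(62 - 1*(-194)) = -5*(62 + 194) = -5*256 = -1280)
C(U) = 8 (C(U) = 8 - 0*(U + 13) = 8 - 0*(13 + U) = 8 - 1*0 = 8 + 0 = 8)
u = 54362 (u = 54354 + 8 = 54362)
-u = -1*54362 = -54362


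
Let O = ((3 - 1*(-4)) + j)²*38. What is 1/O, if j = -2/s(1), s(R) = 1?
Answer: 1/950 ≈ 0.0010526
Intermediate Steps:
j = -2 (j = -2/1 = -2*1 = -2)
O = 950 (O = ((3 - 1*(-4)) - 2)²*38 = ((3 + 4) - 2)²*38 = (7 - 2)²*38 = 5²*38 = 25*38 = 950)
1/O = 1/950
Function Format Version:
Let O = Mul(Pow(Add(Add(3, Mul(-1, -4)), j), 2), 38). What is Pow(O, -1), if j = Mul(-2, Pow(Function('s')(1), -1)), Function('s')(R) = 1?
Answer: Rational(1, 950) ≈ 0.0010526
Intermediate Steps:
j = -2 (j = Mul(-2, Pow(1, -1)) = Mul(-2, 1) = -2)
O = 950 (O = Mul(Pow(Add(Add(3, Mul(-1, -4)), -2), 2), 38) = Mul(Pow(Add(Add(3, 4), -2), 2), 38) = Mul(Pow(Add(7, -2), 2), 38) = Mul(Pow(5, 2), 38) = Mul(25, 38) = 950)
Pow(O, -1) = Pow(950, -1) = Rational(1, 950)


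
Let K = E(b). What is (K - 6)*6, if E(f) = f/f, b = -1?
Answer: -30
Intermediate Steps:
E(f) = 1
K = 1
(K - 6)*6 = (1 - 6)*6 = -5*6 = -30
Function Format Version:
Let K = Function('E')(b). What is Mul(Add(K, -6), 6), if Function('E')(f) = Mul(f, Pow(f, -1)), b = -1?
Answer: -30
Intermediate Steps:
Function('E')(f) = 1
K = 1
Mul(Add(K, -6), 6) = Mul(Add(1, -6), 6) = Mul(-5, 6) = -30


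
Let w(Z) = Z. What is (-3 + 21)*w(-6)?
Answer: -108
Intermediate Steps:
(-3 + 21)*w(-6) = (-3 + 21)*(-6) = 18*(-6) = -108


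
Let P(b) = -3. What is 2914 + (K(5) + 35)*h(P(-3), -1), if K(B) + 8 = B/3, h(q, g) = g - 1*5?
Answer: 2742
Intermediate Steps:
h(q, g) = -5 + g (h(q, g) = g - 5 = -5 + g)
K(B) = -8 + B/3
2914 + (K(5) + 35)*h(P(-3), -1) = 2914 + ((-8 + (⅓)*5) + 35)*(-5 - 1) = 2914 + ((-8 + 5/3) + 35)*(-6) = 2914 + (-19/3 + 35)*(-6) = 2914 + (86/3)*(-6) = 2914 - 172 = 2742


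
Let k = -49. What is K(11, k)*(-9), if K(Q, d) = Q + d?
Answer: 342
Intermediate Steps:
K(11, k)*(-9) = (11 - 49)*(-9) = -38*(-9) = 342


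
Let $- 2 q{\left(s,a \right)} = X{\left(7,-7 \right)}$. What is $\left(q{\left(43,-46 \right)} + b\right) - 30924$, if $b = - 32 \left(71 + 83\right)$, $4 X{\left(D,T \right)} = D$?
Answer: $- \frac{286823}{8} \approx -35853.0$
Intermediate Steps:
$X{\left(D,T \right)} = \frac{D}{4}$
$q{\left(s,a \right)} = - \frac{7}{8}$ ($q{\left(s,a \right)} = - \frac{\frac{1}{4} \cdot 7}{2} = \left(- \frac{1}{2}\right) \frac{7}{4} = - \frac{7}{8}$)
$b = -4928$ ($b = \left(-32\right) 154 = -4928$)
$\left(q{\left(43,-46 \right)} + b\right) - 30924 = \left(- \frac{7}{8} - 4928\right) - 30924 = - \frac{39431}{8} - 30924 = - \frac{286823}{8}$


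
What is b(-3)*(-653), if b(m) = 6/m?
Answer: 1306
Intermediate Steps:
b(-3)*(-653) = (6/(-3))*(-653) = (6*(-⅓))*(-653) = -2*(-653) = 1306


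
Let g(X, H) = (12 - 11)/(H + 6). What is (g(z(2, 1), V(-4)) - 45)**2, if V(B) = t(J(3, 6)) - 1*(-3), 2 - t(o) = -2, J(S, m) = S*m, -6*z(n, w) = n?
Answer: 341056/169 ≈ 2018.1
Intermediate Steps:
z(n, w) = -n/6
t(o) = 4 (t(o) = 2 - 1*(-2) = 2 + 2 = 4)
V(B) = 7 (V(B) = 4 - 1*(-3) = 4 + 3 = 7)
g(X, H) = 1/(6 + H)
(g(z(2, 1), V(-4)) - 45)**2 = (1/(6 + 7) - 45)**2 = (1/13 - 45)**2 = (-584/13)**2 = 341056/169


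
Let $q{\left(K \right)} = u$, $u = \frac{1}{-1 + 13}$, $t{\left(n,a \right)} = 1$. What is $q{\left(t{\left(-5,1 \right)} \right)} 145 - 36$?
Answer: $- \frac{287}{12} \approx -23.917$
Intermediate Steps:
$u = \frac{1}{12} \approx 0.083333$
$q{\left(K \right)} = \frac{1}{12}$
$q{\left(t{\left(-5,1 \right)} \right)} 145 - 36 = \frac{1}{12} \cdot 145 - 36 = \frac{145}{12} - 36 = - \frac{287}{12}$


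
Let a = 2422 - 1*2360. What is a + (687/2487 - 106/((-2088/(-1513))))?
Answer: -12578093/865476 ≈ -14.533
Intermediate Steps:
a = 62 (a = 2422 - 2360 = 62)
a + (687/2487 - 106/((-2088/(-1513)))) = 62 + (687/2487 - 106/((-2088/(-1513)))) = 62 + (687*(1/2487) - 106/((-2088*(-1/1513)))) = 62 + (229/829 - 106/2088/1513) = 62 + (229/829 - 106*1513/2088) = 62 + (229/829 - 80189/1044) = 62 - 66237605/865476 = -12578093/865476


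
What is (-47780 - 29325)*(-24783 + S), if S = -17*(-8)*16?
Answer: 1743112735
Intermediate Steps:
S = 2176 (S = 136*16 = 2176)
(-47780 - 29325)*(-24783 + S) = (-47780 - 29325)*(-24783 + 2176) = -77105*(-22607) = 1743112735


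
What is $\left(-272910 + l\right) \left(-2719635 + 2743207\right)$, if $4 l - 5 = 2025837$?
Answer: $5505252386$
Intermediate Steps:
$l = \frac{1012921}{2}$ ($l = \frac{5}{4} + \frac{1}{4} \cdot 2025837 = \frac{5}{4} + \frac{2025837}{4} = \frac{1012921}{2} \approx 5.0646 \cdot 10^{5}$)
$\left(-272910 + l\right) \left(-2719635 + 2743207\right) = \left(-272910 + \frac{1012921}{2}\right) \left(-2719635 + 2743207\right) = \frac{467101}{2} \cdot 23572 = 5505252386$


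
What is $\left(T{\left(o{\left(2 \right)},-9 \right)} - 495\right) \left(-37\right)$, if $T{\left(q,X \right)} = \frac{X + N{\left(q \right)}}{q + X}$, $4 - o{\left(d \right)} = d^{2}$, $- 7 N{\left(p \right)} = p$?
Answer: $18278$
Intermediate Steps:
$N{\left(p \right)} = - \frac{p}{7}$
$o{\left(d \right)} = 4 - d^{2}$
$T{\left(q,X \right)} = \frac{X - \frac{q}{7}}{X + q}$ ($T{\left(q,X \right)} = \frac{X - \frac{q}{7}}{q + X} = \frac{X - \frac{q}{7}}{X + q}$)
$\left(T{\left(o{\left(2 \right)},-9 \right)} - 495\right) \left(-37\right) = \left(\frac{-9 - \frac{4 - 2^{2}}{7}}{-9 + \left(4 - 2^{2}\right)} - 495\right) \left(-37\right) = \left(\frac{-9 - \frac{4 - 4}{7}}{-9 + \left(4 - 4\right)} - 495\right) \left(-37\right) = \left(\frac{-9 - 0}{-9 + 0} - 495\right) \left(-37\right) = \left(\frac{-9 + 0}{-9} - 495\right) \left(-37\right) = \left(\left(- \frac{1}{9}\right) \left(-9\right) - 495\right) \left(-37\right) = \left(1 - 495\right) \left(-37\right) = \left(-494\right) \left(-37\right) = 18278$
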